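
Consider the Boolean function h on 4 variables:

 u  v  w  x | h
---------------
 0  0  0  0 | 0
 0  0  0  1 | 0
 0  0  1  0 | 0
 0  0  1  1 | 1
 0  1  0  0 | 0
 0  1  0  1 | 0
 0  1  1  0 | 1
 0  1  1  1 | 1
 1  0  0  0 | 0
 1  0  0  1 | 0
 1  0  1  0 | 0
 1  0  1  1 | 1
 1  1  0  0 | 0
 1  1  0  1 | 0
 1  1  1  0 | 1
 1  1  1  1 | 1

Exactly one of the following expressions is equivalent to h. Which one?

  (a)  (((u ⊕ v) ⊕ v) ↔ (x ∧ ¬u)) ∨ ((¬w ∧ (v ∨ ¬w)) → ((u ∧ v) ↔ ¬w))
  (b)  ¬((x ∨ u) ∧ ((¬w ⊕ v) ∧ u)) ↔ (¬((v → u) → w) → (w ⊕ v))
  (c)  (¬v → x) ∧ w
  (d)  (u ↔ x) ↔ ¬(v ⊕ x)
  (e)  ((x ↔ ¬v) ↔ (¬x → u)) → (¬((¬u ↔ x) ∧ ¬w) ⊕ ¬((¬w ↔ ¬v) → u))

(a) disagrees with h on (0,0,0,0) (formula → 1, table → 0); rule it out.
(b) disagrees with h on (0,0,1,0) (formula → 1, table → 0); rule it out.
(d) disagrees with h on (0,0,0,0) (formula → 1, table → 0); rule it out.
(e) disagrees with h on (0,0,0,1) (formula → 1, table → 0); rule it out.
That leaves (c). Evaluating it on every row reproduces the table of h exactly.

c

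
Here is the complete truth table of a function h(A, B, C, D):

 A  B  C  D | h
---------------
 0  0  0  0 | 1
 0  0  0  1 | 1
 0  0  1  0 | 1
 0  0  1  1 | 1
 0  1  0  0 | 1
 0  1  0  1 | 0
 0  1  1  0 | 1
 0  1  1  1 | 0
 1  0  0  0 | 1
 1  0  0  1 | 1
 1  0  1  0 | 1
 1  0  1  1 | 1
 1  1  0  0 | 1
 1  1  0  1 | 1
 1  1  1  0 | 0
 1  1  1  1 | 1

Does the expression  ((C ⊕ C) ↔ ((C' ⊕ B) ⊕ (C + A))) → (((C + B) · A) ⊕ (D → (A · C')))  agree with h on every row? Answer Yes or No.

Test each input against both h and the formula:
  A=0, B=0, C=0, D=0: formula gives 1, h = 1 ✓
  A=0, B=0, C=0, D=1: formula gives 1, h = 1 ✓
  A=0, B=0, C=1, D=0: formula gives 1, h = 1 ✓
  A=0, B=0, C=1, D=1: formula gives 1, h = 1 ✓
  … (the remaining 12 rows also agree.)
All 16 rows match — the expression computes h exactly.

Yes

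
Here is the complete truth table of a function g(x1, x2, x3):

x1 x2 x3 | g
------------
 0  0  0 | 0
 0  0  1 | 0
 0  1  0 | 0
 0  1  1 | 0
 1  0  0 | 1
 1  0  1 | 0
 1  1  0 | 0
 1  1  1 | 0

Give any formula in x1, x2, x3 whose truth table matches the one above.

g is 1 on exactly one input, (1,0,0), whose minterm is x1·¬x2·¬x3. So g is just that conjunction.

g(x1, x2, x3) = (x1 AND NOT x2) AND NOT x3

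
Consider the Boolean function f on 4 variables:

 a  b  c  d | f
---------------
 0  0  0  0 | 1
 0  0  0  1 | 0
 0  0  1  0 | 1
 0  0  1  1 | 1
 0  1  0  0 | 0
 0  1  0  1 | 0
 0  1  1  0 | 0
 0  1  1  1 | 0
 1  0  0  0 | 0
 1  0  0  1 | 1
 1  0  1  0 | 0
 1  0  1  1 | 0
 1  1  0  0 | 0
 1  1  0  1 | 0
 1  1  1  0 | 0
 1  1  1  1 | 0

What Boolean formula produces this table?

The 1-rows are (0,0,0,0), (0,0,1,0), (0,0,1,1), (1,0,0,1). Each contributes one minterm — ¬a·¬b·¬c·¬d; ¬a·¬b·c·¬d; ¬a·¬b·c·d; a·¬b·¬c·d — and their disjunction is a sum-of-products form of f.

f(a, b, c, d) = (((((¬a ∧ ¬b) ∧ ¬c) ∧ ¬d) ∨ (((¬a ∧ ¬b) ∧ c) ∧ ¬d)) ∨ (((¬a ∧ ¬b) ∧ c) ∧ d)) ∨ (((a ∧ ¬b) ∧ ¬c) ∧ d)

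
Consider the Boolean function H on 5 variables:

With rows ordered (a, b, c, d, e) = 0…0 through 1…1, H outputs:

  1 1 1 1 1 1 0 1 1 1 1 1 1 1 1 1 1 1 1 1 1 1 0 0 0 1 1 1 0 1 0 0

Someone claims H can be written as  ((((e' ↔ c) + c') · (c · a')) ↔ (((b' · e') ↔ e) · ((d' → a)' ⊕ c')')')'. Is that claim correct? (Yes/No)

Check the formula against H row by row:
  a=0, b=0, c=0, d=0, e=0: formula gives 1, H = 1 ✓
  a=0, b=0, c=0, d=0, e=1: formula gives 1, H = 1 ✓
  a=0, b=0, c=0, d=1, e=0: formula gives 1, H = 1 ✓
  a=0, b=0, c=0, d=1, e=1: formula gives 1, H = 1 ✓
  a=0, b=0, c=1, d=0, e=0: formula gives 0, but H = 1 ✗
Row (0,0,1,0,0) is a counterexample, so the formula is not equivalent to H.

No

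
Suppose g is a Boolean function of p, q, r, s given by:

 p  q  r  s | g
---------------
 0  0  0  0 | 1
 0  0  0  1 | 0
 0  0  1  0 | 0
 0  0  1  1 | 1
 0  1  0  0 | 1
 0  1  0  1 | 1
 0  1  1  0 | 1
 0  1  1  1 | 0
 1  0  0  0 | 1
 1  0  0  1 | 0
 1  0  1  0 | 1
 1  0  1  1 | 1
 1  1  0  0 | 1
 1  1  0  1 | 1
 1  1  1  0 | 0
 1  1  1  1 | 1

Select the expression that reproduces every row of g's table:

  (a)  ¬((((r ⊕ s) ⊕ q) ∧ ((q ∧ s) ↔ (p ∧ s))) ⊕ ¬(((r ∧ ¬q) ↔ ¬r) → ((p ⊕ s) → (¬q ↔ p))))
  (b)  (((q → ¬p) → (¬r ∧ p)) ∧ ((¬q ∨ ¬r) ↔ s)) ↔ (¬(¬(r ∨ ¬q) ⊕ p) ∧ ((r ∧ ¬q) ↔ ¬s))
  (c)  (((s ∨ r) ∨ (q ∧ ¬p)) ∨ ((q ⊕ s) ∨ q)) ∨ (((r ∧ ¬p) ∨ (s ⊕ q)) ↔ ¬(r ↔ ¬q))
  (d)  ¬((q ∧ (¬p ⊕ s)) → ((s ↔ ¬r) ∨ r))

b

(a) disagrees with g on (0,1,0,0) (formula → 0, table → 1); rule it out.
(c) disagrees with g on (0,0,0,0) (formula → 0, table → 1); rule it out.
(d) disagrees with g on (0,0,0,0) (formula → 0, table → 1); rule it out.
Only (b) survives; checking it on all 16 rows confirms it matches g.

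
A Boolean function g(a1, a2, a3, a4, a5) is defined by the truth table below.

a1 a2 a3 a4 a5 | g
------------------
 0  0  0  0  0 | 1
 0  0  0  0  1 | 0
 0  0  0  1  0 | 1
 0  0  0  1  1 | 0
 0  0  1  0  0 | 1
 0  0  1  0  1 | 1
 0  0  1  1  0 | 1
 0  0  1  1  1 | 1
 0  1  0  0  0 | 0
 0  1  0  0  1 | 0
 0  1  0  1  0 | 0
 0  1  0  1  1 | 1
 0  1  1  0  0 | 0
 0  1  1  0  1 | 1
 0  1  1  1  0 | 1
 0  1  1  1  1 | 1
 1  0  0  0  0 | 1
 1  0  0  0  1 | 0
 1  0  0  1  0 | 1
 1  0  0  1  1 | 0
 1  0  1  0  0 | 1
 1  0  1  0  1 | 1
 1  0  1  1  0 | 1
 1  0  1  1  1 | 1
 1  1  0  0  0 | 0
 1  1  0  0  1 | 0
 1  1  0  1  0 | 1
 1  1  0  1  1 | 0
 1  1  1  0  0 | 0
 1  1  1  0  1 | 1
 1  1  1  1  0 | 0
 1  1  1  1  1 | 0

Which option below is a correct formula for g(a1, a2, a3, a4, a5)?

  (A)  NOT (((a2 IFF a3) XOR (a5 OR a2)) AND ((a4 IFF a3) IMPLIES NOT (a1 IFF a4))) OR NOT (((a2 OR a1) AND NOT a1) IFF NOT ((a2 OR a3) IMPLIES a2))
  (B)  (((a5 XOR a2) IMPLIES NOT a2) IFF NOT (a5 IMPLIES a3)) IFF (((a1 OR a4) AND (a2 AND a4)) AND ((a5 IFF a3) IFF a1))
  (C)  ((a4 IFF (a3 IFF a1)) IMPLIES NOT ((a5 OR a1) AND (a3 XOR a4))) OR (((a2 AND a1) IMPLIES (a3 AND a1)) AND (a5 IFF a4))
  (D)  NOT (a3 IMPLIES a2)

B

(A) fails at (0,0,0,0,1): the formula yields 1, g is 0.
(C) fails at (0,0,0,0,1): the formula yields 1, g is 0.
(D) fails at (0,0,0,0,0): the formula yields 0, g is 1.
(B) is the remaining candidate, and it agrees with g on all 32 inputs.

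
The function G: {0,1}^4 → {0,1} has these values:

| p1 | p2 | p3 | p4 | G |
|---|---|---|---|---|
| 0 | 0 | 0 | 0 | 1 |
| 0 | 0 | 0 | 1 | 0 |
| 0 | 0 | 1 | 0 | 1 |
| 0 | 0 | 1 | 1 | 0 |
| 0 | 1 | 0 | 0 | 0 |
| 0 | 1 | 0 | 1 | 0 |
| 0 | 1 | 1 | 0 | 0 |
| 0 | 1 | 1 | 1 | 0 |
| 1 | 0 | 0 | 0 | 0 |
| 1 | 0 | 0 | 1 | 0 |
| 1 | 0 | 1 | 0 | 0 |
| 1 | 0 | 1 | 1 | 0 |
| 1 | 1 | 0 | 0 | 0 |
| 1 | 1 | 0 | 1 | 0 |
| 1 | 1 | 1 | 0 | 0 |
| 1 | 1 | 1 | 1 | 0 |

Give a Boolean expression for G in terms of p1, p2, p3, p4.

G(p1, p2, p3, p4) = (((~p1 & ~p2) & ~p3) & ~p4) | (((~p1 & ~p2) & p3) & ~p4)

The 1-rows are (0,0,0,0), (0,0,1,0). Each contributes one minterm — ¬p1·¬p2·¬p3·¬p4; ¬p1·¬p2·p3·¬p4 — and their disjunction is a sum-of-products form of G.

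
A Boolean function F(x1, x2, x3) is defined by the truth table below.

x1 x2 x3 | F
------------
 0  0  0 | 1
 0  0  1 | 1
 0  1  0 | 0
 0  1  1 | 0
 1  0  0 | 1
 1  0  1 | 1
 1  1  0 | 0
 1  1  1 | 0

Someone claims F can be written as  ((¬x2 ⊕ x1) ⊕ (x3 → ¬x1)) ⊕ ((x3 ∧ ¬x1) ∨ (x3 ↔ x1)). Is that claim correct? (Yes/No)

Yes

Evaluate ((¬x2 ⊕ x1) ⊕ (x3 → ¬x1)) ⊕ ((x3 ∧ ¬x1) ∨ (x3 ↔ x1)) on each row and compare to F:
  x1=0, x2=0, x3=0: formula gives 1, F = 1 ✓
  x1=0, x2=0, x3=1: formula gives 1, F = 1 ✓
  x1=0, x2=1, x3=0: formula gives 0, F = 0 ✓
  x1=0, x2=1, x3=1: formula gives 0, F = 0 ✓
  x1=1, x2=0, x3=0: formula gives 1, F = 1 ✓
  … (the remaining 3 rows also agree.)
Every row agrees, so the formula is equivalent.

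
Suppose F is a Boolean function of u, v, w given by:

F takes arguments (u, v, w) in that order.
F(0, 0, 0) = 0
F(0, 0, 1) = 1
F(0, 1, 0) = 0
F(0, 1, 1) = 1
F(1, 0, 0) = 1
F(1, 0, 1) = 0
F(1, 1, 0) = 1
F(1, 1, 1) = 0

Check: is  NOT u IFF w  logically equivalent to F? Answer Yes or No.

Test each input against both F and the formula:
  u=0, v=0, w=0: formula gives 0, F = 0 ✓
  u=0, v=0, w=1: formula gives 1, F = 1 ✓
  u=0, v=1, w=0: formula gives 0, F = 0 ✓
  u=0, v=1, w=1: formula gives 1, F = 1 ✓
  u=1, v=0, w=0: formula gives 1, F = 1 ✓
  …and likewise for the remaining 3 rows.
No disagreement on any input; they are logically equivalent.

Yes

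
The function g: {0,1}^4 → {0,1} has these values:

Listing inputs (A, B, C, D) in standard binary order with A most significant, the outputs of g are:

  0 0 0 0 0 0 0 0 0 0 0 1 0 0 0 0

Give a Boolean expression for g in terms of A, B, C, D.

Only row (1,0,1,1) gives 1. That row's minterm A·¬B·C·D is g directly.

g(A, B, C, D) = ((A · B') · C) · D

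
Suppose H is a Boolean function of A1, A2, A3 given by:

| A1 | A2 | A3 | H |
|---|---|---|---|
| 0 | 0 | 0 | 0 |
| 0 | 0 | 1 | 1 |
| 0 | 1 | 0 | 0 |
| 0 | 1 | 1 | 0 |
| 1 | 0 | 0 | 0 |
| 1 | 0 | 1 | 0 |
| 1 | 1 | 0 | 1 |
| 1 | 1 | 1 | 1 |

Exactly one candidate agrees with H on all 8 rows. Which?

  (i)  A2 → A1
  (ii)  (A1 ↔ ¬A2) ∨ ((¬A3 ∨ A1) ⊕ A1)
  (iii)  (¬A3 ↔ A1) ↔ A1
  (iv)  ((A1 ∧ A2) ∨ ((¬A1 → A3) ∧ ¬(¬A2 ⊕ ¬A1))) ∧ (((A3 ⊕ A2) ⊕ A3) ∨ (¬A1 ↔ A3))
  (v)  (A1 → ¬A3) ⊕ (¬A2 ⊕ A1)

iv

(i) disagrees with H on (0,0,0) (formula → 1, table → 0); rule it out.
(ii) disagrees with H on (0,0,0) (formula → 1, table → 0); rule it out.
(iii) disagrees with H on (0,0,0) (formula → 1, table → 0); rule it out.
(v) disagrees with H on (0,0,1) (formula → 0, table → 1); rule it out.
That leaves (iv). Evaluating it on every row reproduces the table of H exactly.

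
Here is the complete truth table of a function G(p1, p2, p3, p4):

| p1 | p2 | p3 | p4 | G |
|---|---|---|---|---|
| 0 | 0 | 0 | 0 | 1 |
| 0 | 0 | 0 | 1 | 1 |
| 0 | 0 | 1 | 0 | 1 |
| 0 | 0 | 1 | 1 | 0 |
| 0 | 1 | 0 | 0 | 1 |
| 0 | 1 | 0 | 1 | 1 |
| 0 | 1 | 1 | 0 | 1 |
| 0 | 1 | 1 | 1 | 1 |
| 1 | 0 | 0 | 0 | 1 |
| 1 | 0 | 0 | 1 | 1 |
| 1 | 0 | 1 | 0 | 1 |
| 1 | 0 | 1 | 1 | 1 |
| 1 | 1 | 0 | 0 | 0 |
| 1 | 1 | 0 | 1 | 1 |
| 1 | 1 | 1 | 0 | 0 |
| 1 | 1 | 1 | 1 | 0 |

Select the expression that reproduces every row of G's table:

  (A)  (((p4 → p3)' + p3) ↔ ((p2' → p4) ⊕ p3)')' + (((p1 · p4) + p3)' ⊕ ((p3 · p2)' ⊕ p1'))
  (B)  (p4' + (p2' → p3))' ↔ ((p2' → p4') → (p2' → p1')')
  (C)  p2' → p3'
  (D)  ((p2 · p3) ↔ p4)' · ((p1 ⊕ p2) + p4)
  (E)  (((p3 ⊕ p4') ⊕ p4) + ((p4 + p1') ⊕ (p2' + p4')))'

(B): at (1,0,0,0) it gives 0, but G = 1 — eliminated.
(C): at (0,0,1,0) it gives 0, but G = 1 — eliminated.
(D): at (0,0,0,0) it gives 0, but G = 1 — eliminated.
(E): at (0,0,0,0) it gives 0, but G = 1 — eliminated.
Only (A) survives; checking it on all 16 rows confirms it matches G.

A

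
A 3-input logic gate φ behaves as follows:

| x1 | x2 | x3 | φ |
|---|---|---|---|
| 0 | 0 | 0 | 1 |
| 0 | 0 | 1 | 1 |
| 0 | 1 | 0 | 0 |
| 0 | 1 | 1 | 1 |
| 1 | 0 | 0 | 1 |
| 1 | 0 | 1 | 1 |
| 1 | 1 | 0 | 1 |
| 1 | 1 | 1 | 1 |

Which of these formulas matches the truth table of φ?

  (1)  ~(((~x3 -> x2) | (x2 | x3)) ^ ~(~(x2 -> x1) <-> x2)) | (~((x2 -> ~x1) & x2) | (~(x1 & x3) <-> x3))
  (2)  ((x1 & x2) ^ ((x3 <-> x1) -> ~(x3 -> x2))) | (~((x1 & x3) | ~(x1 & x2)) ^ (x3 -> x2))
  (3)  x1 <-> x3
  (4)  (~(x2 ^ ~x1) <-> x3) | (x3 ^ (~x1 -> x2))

(2) fails at (0,1,0): the formula yields 1, φ is 0.
(3) fails at (0,0,1): the formula yields 0, φ is 1.
(4) fails at (0,1,0): the formula yields 1, φ is 0.
Only (1) survives; checking it on all 8 rows confirms it matches φ.

1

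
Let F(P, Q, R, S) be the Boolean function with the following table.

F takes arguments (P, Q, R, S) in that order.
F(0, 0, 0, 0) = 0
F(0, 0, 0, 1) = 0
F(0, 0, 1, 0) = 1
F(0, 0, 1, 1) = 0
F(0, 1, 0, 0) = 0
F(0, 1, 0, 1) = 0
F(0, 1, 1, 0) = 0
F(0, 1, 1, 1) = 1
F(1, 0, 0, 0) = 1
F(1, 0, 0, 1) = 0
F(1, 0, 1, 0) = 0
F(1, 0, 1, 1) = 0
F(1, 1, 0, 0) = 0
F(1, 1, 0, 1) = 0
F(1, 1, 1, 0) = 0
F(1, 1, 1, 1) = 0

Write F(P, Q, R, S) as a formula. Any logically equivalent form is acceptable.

F=1 on 3 inputs: (0,0,1,0), (0,1,1,1), (1,0,0,0). Reading each as a conjunction of literals (¬P·¬Q·R·¬S, ¬P·Q·R·S, P·¬Q·¬R·¬S) and taking the OR gives the canonical DNF.

F(P, Q, R, S) = ((((¬P ∧ ¬Q) ∧ R) ∧ ¬S) ∨ (((¬P ∧ Q) ∧ R) ∧ S)) ∨ (((P ∧ ¬Q) ∧ ¬R) ∧ ¬S)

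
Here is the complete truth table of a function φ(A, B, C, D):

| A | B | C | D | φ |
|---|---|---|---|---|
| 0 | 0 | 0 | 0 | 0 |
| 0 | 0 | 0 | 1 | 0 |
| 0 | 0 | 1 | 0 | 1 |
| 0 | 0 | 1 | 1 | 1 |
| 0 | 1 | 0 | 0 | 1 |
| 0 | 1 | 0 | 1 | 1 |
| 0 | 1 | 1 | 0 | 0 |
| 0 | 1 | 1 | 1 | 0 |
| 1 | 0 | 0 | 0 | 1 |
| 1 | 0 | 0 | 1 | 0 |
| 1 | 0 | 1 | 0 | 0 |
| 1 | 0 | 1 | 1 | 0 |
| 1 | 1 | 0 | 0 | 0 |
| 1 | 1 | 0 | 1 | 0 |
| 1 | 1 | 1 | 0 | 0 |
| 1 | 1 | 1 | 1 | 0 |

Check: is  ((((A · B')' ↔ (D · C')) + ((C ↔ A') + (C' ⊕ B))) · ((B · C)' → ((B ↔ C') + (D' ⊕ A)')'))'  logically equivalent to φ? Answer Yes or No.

Evaluate ((((A · B')' ↔ (D · C')) + ((C ↔ A') + (C' ⊕ B))) · ((B · C)' → ((B ↔ C') + (D' ⊕ A)')'))' on each row and compare to φ:
  A=0, B=0, C=0, D=0: formula gives 0, φ = 0 ✓
  A=0, B=0, C=0, D=1: formula gives 1, but φ = 0 ✗
Row (0,0,0,1) is a counterexample, so the formula is not equivalent to φ.

No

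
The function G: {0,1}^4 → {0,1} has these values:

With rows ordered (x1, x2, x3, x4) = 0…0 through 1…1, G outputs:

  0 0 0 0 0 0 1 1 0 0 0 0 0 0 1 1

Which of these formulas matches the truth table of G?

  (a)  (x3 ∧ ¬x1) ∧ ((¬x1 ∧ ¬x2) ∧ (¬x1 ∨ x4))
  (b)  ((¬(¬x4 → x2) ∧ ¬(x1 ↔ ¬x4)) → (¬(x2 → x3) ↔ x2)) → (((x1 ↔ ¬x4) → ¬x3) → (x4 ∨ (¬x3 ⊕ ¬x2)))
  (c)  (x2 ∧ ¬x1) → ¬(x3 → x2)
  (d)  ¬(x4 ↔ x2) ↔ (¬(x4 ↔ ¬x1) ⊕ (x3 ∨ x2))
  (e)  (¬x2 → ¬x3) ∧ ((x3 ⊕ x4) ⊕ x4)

(a) fails at (0,0,1,0): the formula yields 1, G is 0.
(b) fails at (0,0,0,1): the formula yields 1, G is 0.
(c) fails at (0,0,0,0): the formula yields 1, G is 0.
(d) fails at (0,0,1,0): the formula yields 1, G is 0.
(e) is the remaining candidate, and it agrees with G on all 16 inputs.

e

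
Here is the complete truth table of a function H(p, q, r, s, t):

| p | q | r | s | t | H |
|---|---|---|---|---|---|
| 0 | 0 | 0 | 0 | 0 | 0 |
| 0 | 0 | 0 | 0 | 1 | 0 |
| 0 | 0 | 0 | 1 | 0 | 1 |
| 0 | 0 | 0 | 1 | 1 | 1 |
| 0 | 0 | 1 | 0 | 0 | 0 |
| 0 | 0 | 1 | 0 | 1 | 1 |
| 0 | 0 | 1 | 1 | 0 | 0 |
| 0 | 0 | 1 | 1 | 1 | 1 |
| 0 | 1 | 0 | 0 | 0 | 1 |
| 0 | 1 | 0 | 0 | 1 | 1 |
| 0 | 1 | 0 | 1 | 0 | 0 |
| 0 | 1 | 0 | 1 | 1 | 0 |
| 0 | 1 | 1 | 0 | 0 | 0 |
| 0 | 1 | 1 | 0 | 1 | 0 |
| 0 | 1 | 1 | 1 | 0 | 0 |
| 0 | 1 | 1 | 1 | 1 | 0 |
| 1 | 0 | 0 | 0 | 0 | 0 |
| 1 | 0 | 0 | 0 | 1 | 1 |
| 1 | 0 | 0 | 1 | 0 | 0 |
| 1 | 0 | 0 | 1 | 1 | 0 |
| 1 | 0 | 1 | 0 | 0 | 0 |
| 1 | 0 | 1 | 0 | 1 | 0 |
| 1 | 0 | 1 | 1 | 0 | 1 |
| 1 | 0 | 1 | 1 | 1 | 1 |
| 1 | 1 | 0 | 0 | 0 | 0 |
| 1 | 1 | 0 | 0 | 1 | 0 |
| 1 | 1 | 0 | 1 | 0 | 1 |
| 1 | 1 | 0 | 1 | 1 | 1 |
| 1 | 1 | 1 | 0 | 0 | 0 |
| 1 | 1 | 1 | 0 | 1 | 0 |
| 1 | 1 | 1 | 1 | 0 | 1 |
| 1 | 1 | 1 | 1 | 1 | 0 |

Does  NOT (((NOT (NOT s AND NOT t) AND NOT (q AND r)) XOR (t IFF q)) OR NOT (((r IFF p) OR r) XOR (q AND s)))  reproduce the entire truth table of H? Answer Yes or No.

Test each input against both H and the formula:
  p=0, q=0, r=0, s=0, t=0: formula gives 0, H = 0 ✓
  p=0, q=0, r=0, s=0, t=1: formula gives 0, H = 0 ✓
  p=0, q=0, r=0, s=1, t=0: formula gives 1, H = 1 ✓
  p=0, q=0, r=0, s=1, t=1: formula gives 0, but H = 1 ✗
Row (0,0,0,1,1) is a counterexample, so the formula is not equivalent to H.

No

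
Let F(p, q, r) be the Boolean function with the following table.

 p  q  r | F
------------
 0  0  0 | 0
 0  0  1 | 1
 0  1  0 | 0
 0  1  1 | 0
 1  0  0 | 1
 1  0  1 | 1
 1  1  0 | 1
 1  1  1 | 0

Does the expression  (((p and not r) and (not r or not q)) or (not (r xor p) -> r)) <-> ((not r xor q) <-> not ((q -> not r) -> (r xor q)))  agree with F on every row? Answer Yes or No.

Yes

Evaluate (((p and not r) and (not r or not q)) or (not (r xor p) -> r)) <-> ((not r xor q) <-> not ((q -> not r) -> (r xor q))) on each row and compare to F:
  p=0, q=0, r=0: formula gives 0, F = 0 ✓
  p=0, q=0, r=1: formula gives 1, F = 1 ✓
  p=0, q=1, r=0: formula gives 0, F = 0 ✓
  p=0, q=1, r=1: formula gives 0, F = 0 ✓
  p=1, q=0, r=0: formula gives 1, F = 1 ✓
  …and likewise for the remaining 3 rows.
All 8 rows match — the expression computes F exactly.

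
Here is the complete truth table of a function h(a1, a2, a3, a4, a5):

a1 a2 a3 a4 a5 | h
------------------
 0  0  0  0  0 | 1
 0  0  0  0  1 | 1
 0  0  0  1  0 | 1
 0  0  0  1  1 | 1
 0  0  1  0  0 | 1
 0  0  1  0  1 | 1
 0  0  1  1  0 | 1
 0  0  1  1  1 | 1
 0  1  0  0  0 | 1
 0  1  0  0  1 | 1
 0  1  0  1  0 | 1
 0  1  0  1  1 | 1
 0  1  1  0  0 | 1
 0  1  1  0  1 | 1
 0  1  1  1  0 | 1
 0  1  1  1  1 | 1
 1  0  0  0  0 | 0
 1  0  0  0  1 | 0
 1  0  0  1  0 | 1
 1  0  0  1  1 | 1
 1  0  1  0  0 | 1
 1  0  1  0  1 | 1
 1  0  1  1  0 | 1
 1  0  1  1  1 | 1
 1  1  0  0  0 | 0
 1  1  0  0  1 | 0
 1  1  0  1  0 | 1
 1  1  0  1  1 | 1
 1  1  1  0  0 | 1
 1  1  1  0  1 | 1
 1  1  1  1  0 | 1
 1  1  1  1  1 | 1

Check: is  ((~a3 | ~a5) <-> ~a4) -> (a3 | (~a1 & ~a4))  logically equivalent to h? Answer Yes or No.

Test each input against both h and the formula:
  a1=0, a2=0, a3=0, a4=0, a5=0: formula gives 1, h = 1 ✓
  a1=0, a2=0, a3=0, a4=0, a5=1: formula gives 1, h = 1 ✓
  a1=0, a2=0, a3=0, a4=1, a5=0: formula gives 1, h = 1 ✓
  a1=0, a2=0, a3=0, a4=1, a5=1: formula gives 1, h = 1 ✓
  … (the remaining 28 rows also agree.)
No disagreement on any input; they are logically equivalent.

Yes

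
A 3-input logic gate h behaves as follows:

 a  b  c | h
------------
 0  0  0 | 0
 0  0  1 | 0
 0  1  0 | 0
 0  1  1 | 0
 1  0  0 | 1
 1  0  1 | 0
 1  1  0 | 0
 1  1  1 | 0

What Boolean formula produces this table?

h(a, b, c) = (a and not b) and not c

h is 1 on exactly one input, (1,0,0), whose minterm is a·¬b·¬c. So h is just that conjunction.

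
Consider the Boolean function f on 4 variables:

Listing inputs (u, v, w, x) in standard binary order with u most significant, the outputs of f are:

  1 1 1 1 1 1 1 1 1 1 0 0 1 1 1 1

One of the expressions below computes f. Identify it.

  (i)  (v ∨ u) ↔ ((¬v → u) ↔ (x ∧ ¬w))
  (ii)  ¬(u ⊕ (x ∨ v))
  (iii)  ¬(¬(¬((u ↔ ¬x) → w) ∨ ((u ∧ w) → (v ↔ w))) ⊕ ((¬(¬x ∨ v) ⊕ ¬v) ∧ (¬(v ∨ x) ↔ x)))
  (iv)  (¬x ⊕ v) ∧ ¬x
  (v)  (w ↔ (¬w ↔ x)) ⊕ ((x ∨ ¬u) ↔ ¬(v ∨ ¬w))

iii

(i) disagrees with f on (0,0,0,0) (formula → 0, table → 1); rule it out.
(ii) disagrees with f on (0,0,0,1) (formula → 0, table → 1); rule it out.
(iv) disagrees with f on (0,0,0,1) (formula → 0, table → 1); rule it out.
(v) disagrees with f on (0,0,0,1) (formula → 0, table → 1); rule it out.
That leaves (iii). Evaluating it on every row reproduces the table of f exactly.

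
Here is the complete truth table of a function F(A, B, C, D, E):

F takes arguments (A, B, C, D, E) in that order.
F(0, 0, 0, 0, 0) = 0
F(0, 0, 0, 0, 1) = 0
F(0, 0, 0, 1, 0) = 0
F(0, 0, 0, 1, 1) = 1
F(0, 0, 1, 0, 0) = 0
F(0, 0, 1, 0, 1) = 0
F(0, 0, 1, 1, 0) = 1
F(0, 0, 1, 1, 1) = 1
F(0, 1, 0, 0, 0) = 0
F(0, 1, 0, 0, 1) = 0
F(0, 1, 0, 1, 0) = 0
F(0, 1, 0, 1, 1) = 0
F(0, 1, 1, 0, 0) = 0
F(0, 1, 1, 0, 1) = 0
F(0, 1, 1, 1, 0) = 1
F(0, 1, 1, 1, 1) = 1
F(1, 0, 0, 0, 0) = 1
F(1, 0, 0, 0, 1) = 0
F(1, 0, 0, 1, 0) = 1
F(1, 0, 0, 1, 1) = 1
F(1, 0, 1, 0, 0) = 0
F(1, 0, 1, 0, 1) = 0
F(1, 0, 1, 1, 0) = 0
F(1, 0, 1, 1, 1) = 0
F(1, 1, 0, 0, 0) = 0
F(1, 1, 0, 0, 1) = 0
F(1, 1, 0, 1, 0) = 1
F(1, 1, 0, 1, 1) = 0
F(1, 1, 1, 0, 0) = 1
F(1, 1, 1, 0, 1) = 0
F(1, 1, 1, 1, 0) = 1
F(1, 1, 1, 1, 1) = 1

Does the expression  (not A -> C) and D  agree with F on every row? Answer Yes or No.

Evaluate (not A -> C) and D on each row and compare to F:
  A=0, B=0, C=0, D=0, E=0: formula gives 0, F = 0 ✓
  A=0, B=0, C=0, D=0, E=1: formula gives 0, F = 0 ✓
  A=0, B=0, C=0, D=1, E=0: formula gives 0, F = 0 ✓
  A=0, B=0, C=0, D=1, E=1: formula gives 0, but F = 1 ✗
Since they disagree at (0,0,0,1,1), the expression is not a correct formula for F.

No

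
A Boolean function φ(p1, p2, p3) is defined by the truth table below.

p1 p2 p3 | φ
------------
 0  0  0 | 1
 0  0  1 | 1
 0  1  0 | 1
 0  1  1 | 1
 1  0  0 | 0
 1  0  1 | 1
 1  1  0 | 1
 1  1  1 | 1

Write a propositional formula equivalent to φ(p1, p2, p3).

φ is 0 on exactly one input, (1,0,0), whose minterm is p1·¬p2·¬p3. So φ is the negation of that single conjunction.

φ(p1, p2, p3) = NOT ((p1 AND NOT p2) AND NOT p3)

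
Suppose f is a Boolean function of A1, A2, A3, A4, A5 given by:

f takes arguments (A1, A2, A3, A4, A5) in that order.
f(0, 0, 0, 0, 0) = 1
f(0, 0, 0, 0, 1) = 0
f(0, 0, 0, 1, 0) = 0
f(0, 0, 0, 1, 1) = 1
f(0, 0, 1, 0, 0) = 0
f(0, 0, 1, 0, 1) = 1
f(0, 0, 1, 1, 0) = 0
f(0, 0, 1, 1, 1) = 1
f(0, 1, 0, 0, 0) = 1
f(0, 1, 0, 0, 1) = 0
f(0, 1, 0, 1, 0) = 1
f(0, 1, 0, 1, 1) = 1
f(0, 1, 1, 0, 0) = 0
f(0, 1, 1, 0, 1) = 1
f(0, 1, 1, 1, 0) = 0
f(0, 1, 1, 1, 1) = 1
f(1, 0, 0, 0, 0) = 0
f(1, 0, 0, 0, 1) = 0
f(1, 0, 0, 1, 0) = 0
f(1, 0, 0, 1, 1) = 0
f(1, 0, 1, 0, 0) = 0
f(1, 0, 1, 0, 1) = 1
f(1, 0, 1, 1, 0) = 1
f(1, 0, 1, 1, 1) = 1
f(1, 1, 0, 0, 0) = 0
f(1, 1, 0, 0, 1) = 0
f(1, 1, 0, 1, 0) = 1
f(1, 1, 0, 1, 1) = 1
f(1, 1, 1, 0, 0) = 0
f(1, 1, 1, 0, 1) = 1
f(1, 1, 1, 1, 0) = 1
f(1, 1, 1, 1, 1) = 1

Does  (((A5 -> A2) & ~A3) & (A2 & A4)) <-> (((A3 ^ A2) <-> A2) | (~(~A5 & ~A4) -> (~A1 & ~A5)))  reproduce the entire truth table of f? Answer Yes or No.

Check the formula against f row by row:
  A1=0, A2=0, A3=0, A4=0, A5=0: formula gives 0, but f = 1 ✗
A single disagreement suffices: at (0,0,0,0,0) they differ, so the formula does not compute f.

No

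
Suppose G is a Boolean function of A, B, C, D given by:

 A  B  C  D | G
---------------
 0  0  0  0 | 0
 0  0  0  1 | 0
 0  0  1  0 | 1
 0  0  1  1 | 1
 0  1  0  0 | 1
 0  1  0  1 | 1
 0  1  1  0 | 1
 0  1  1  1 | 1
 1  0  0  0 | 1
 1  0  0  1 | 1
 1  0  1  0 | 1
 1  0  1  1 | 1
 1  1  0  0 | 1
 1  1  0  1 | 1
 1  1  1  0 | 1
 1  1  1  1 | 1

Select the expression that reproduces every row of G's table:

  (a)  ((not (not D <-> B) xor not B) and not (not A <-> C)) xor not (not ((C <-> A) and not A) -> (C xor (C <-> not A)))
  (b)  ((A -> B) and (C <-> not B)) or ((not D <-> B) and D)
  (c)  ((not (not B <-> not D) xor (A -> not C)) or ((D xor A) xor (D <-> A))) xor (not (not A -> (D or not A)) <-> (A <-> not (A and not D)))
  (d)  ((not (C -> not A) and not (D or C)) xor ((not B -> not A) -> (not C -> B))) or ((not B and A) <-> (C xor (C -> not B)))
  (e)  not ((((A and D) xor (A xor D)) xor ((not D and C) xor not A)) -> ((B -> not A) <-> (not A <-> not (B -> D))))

(a) disagrees with G on (0,0,0,1) (formula → 1, table → 0); rule it out.
(b) disagrees with G on (0,0,0,1) (formula → 1, table → 0); rule it out.
(c) disagrees with G on (0,0,1,0) (formula → 0, table → 1); rule it out.
(e) disagrees with G on (0,0,0,0) (formula → 1, table → 0); rule it out.
Only (d) survives; checking it on all 16 rows confirms it matches G.

d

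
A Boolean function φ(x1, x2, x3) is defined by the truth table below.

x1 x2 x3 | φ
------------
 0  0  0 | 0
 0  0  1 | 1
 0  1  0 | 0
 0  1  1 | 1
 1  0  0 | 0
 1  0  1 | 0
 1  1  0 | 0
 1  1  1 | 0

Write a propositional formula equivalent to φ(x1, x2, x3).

φ(x1, x2, x3) = ((~x1 & ~x2) & x3) | ((~x1 & x2) & x3)

φ=1 on 2 inputs: (0,0,1), (0,1,1). Reading each as a conjunction of literals (¬x1·¬x2·x3, ¬x1·x2·x3) and taking the OR gives the canonical DNF.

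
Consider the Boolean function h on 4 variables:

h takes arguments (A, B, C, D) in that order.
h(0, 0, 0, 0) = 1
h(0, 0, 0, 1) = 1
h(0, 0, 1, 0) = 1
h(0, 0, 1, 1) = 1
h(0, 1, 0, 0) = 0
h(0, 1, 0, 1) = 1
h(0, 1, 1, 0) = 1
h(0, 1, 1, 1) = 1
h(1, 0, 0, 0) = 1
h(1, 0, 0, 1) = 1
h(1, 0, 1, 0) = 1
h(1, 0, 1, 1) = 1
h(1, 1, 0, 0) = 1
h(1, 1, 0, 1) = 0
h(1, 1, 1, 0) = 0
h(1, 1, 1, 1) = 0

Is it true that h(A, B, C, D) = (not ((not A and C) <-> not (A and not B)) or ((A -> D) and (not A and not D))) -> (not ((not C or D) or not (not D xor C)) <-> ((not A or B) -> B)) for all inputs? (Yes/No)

Test each input against both h and the formula:
  A=0, B=0, C=0, D=0: formula gives 1, h = 1 ✓
  A=0, B=0, C=0, D=1: formula gives 1, h = 1 ✓
  A=0, B=0, C=1, D=0: formula gives 1, h = 1 ✓
  A=0, B=0, C=1, D=1: formula gives 1, h = 1 ✓
  …
  A=0, B=1, C=0, D=1: formula gives 0, but h = 1 ✗
Row (0,1,0,1) is a counterexample, so the formula is not equivalent to h.

No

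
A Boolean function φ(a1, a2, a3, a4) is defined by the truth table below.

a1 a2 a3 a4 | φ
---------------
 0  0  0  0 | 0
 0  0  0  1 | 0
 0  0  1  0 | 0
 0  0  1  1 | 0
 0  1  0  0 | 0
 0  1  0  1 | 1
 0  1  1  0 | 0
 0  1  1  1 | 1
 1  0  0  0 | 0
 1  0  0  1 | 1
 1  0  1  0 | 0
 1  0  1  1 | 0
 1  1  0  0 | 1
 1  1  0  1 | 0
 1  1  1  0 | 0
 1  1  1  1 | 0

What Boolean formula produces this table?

φ(a1, a2, a3, a4) = (((((¬a1 ∧ a2) ∧ ¬a3) ∧ a4) ∨ (((¬a1 ∧ a2) ∧ a3) ∧ a4)) ∨ (((a1 ∧ ¬a2) ∧ ¬a3) ∧ a4)) ∨ (((a1 ∧ a2) ∧ ¬a3) ∧ ¬a4)

The 1-rows are (0,1,0,1), (0,1,1,1), (1,0,0,1), (1,1,0,0). Each contributes one minterm — ¬a1·a2·¬a3·a4; ¬a1·a2·a3·a4; a1·¬a2·¬a3·a4; a1·a2·¬a3·¬a4 — and their disjunction is a sum-of-products form of φ.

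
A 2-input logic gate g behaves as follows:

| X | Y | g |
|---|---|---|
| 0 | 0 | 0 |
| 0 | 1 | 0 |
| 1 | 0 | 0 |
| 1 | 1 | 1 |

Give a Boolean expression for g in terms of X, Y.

g(X, Y) = X and Y

The output is 1 only when every input is 1 — the AND of all inputs.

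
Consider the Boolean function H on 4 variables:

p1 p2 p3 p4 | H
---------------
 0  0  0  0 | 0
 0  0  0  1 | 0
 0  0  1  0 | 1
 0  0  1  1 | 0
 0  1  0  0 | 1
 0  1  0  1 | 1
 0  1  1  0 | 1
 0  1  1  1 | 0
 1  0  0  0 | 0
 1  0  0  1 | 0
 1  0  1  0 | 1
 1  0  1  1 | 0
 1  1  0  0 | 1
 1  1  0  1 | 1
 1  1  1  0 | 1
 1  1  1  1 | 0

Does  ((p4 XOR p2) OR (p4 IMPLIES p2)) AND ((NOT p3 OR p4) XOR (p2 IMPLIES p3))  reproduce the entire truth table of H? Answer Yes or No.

Evaluate ((p4 XOR p2) OR (p4 IMPLIES p2)) AND ((NOT p3 OR p4) XOR (p2 IMPLIES p3)) on each row and compare to H:
  p1=0, p2=0, p3=0, p4=0: formula gives 0, H = 0 ✓
  p1=0, p2=0, p3=0, p4=1: formula gives 0, H = 0 ✓
  p1=0, p2=0, p3=1, p4=0: formula gives 1, H = 1 ✓
  p1=0, p2=0, p3=1, p4=1: formula gives 0, H = 0 ✓
  … (the remaining 12 rows also agree.)
Every row agrees, so the formula is equivalent.

Yes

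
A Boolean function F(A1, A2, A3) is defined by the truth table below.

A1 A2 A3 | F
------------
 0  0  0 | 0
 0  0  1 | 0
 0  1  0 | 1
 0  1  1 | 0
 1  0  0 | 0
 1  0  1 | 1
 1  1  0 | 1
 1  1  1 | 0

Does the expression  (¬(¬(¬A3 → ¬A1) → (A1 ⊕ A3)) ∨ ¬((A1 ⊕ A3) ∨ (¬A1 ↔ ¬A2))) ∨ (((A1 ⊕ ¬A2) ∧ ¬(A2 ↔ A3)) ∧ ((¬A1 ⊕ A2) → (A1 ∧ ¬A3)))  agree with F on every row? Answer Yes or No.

Yes

Test each input against both F and the formula:
  A1=0, A2=0, A3=0: formula gives 0, F = 0 ✓
  A1=0, A2=0, A3=1: formula gives 0, F = 0 ✓
  A1=0, A2=1, A3=0: formula gives 1, F = 1 ✓
  A1=0, A2=1, A3=1: formula gives 0, F = 0 ✓
  A1=1, A2=0, A3=0: formula gives 0, F = 0 ✓
  … (the remaining 3 rows also agree.)
Every row agrees, so the formula is equivalent.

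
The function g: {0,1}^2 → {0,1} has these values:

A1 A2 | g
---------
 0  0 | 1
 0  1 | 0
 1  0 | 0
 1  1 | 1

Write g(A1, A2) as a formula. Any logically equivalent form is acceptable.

The output is 1 exactly when an even number of inputs are 1 — the complement of 2-way XOR.

g(A1, A2) = not (A1 xor A2)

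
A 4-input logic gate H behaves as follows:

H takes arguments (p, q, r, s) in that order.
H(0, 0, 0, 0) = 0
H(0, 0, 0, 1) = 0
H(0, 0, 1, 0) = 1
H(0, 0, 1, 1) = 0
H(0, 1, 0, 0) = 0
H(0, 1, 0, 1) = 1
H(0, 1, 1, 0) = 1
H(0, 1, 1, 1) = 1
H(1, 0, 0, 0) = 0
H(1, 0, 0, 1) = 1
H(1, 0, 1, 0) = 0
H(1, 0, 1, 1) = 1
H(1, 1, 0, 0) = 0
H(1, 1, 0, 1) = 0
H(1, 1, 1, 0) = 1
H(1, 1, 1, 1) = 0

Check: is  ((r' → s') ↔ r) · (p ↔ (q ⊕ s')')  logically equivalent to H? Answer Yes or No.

Evaluate ((r' → s') ↔ r) · (p ↔ (q ⊕ s')') on each row and compare to H:
  p=0, q=0, r=0, s=0: formula gives 0, H = 0 ✓
  p=0, q=0, r=0, s=1: formula gives 0, H = 0 ✓
  p=0, q=0, r=1, s=0: formula gives 1, H = 1 ✓
  p=0, q=0, r=1, s=1: formula gives 0, H = 0 ✓
  …
  p=0, q=1, r=1, s=0: formula gives 0, but H = 1 ✗
Since they disagree at (0,1,1,0), the expression is not a correct formula for H.

No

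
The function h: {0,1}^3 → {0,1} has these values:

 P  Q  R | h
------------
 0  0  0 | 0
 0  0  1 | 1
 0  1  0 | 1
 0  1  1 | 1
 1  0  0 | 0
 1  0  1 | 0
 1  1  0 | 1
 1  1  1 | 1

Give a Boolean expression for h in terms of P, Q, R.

The 0-rows are (0,0,0), (1,0,0), (1,0,1). Take each as a conjunction (¬P·¬Q·¬R, P·¬Q·¬R, P·¬Q·R), form their disjunction, and complement — that gives a formula that is 1 everywhere h is.

h(P, Q, R) = ~((((~P & ~Q) & ~R) | ((P & ~Q) & ~R)) | ((P & ~Q) & R))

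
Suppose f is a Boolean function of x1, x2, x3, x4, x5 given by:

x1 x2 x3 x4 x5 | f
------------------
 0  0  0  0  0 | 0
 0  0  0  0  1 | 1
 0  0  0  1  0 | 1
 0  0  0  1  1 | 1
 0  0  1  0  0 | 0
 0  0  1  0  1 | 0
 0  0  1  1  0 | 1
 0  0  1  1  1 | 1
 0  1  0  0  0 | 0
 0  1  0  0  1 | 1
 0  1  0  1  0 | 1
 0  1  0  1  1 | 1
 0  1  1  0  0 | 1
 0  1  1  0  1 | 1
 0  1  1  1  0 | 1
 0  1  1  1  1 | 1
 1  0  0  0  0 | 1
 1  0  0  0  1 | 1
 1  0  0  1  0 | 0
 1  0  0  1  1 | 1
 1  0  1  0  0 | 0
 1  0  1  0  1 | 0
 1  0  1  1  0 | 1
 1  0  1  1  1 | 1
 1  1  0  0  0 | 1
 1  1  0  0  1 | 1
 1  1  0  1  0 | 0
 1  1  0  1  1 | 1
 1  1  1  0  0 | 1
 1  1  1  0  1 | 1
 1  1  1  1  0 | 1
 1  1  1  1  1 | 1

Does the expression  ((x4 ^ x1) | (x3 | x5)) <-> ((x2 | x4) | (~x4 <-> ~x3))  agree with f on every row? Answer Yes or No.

Yes

Check the formula against f row by row:
  x1=0, x2=0, x3=0, x4=0, x5=0: formula gives 0, f = 0 ✓
  x1=0, x2=0, x3=0, x4=0, x5=1: formula gives 1, f = 1 ✓
  x1=0, x2=0, x3=0, x4=1, x5=0: formula gives 1, f = 1 ✓
  x1=0, x2=0, x3=0, x4=1, x5=1: formula gives 1, f = 1 ✓
  …and likewise for the remaining 28 rows.
All 32 rows match — the expression computes f exactly.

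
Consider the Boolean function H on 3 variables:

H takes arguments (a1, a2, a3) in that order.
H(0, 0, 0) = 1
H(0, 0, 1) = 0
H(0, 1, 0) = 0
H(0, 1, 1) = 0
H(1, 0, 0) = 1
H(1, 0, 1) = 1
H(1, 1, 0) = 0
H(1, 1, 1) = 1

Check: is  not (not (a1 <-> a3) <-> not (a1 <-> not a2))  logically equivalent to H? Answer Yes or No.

No

Check the formula against H row by row:
  a1=0, a2=0, a3=0: formula gives 1, H = 1 ✓
  a1=0, a2=0, a3=1: formula gives 0, H = 0 ✓
  a1=0, a2=1, a3=0: formula gives 0, H = 0 ✓
  a1=0, a2=1, a3=1: formula gives 1, but H = 0 ✗
Since they disagree at (0,1,1), the expression is not a correct formula for H.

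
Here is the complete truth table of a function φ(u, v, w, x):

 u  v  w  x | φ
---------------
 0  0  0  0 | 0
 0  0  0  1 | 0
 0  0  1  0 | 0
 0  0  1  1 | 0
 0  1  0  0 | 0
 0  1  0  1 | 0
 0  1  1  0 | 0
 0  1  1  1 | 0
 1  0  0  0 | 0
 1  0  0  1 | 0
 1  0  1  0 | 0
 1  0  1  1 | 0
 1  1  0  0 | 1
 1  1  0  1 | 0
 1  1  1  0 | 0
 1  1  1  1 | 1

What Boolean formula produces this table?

φ(u, v, w, x) = (((u ∧ v) ∧ ¬w) ∧ ¬x) ∨ (((u ∧ v) ∧ w) ∧ x)

The 1-rows are (1,1,0,0), (1,1,1,1). Each contributes one minterm — u·v·¬w·¬x; u·v·w·x — and their disjunction is a sum-of-products form of φ.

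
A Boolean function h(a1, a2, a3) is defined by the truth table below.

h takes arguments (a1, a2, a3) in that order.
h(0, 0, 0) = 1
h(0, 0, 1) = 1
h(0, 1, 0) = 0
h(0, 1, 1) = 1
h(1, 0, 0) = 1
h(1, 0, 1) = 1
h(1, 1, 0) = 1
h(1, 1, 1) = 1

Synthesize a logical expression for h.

h(a1, a2, a3) = not ((not a1 and a2) and not a3)

Only row (0,1,0) gives 0. So h is 1 everywhere except there — the complement of the minterm ¬a1·a2·¬a3.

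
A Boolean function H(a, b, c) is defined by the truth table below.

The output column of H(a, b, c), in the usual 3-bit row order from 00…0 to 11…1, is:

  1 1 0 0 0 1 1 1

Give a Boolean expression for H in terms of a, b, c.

H(a, b, c) = NOT ((((NOT a AND b) AND NOT c) OR ((NOT a AND b) AND c)) OR ((a AND NOT b) AND NOT c))

The 0-rows are (0,1,0), (0,1,1), (1,0,0). Take each as a conjunction (¬a·b·¬c, ¬a·b·c, a·¬b·¬c), form their disjunction, and complement — that gives a formula that is 1 everywhere H is.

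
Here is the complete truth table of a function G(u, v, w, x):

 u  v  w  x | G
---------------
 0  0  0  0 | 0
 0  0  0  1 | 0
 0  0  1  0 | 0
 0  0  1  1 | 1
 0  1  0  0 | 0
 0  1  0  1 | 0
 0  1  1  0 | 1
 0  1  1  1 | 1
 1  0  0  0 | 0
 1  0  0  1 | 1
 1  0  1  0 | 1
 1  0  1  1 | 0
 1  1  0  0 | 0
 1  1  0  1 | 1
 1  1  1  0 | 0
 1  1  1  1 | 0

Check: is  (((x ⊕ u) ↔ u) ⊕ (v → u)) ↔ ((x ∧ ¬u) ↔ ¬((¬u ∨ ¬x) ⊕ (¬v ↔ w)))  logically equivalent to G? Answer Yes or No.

No

Evaluate (((x ⊕ u) ↔ u) ⊕ (v → u)) ↔ ((x ∧ ¬u) ↔ ¬((¬u ∨ ¬x) ⊕ (¬v ↔ w))) on each row and compare to G:
  u=0, v=0, w=0, x=0: formula gives 0, G = 0 ✓
  u=0, v=0, w=0, x=1: formula gives 0, G = 0 ✓
  u=0, v=0, w=1, x=0: formula gives 1, but G = 0 ✗
Row (0,0,1,0) is a counterexample, so the formula is not equivalent to G.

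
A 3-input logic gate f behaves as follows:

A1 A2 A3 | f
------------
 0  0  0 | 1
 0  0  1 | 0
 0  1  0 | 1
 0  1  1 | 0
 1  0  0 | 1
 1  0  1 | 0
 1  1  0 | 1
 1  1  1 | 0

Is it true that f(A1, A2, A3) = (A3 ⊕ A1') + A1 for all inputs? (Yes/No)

No

Evaluate (A3 ⊕ A1') + A1 on each row and compare to f:
  A1=0, A2=0, A3=0: formula gives 1, f = 1 ✓
  A1=0, A2=0, A3=1: formula gives 0, f = 0 ✓
  A1=0, A2=1, A3=0: formula gives 1, f = 1 ✓
  A1=0, A2=1, A3=1: formula gives 0, f = 0 ✓
  A1=1, A2=0, A3=0: formula gives 1, f = 1 ✓
  A1=1, A2=0, A3=1: formula gives 1, but f = 0 ✗
A single disagreement suffices: at (1,0,1) they differ, so the formula does not compute f.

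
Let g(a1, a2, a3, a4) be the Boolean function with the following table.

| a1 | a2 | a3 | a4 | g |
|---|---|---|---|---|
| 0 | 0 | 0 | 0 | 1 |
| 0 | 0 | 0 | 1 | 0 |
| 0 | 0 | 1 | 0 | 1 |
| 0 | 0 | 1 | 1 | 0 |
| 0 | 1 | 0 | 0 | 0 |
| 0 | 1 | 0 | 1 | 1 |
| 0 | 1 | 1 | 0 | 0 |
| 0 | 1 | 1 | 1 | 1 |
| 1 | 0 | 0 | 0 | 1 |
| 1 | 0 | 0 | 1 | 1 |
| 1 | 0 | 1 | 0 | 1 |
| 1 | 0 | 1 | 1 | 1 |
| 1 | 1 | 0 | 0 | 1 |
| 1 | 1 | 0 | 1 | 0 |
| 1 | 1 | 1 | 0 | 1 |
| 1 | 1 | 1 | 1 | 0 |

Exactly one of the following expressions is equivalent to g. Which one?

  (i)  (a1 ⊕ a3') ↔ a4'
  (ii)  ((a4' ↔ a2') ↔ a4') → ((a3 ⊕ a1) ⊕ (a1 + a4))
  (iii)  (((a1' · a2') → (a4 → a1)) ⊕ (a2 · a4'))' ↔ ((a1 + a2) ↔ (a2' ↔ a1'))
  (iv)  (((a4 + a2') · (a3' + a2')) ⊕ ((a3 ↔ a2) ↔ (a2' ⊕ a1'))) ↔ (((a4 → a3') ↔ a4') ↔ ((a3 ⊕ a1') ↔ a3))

(i) fails at (0,0,1,0): the formula yields 0, g is 1.
(ii) fails at (0,0,0,0): the formula yields 0, g is 1.
(iv) fails at (0,0,0,0): the formula yields 0, g is 1.
(iii) is the remaining candidate, and it agrees with g on all 16 inputs.

iii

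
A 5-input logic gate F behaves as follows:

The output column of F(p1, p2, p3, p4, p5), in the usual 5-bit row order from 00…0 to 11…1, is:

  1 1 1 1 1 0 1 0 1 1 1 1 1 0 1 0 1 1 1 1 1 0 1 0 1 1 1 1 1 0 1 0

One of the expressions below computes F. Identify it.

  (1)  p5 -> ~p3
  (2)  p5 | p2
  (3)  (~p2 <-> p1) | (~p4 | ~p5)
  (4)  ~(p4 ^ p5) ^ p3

(2) fails at (0,0,0,0,0): the formula yields 0, F is 1.
(3) fails at (0,0,0,1,1): the formula yields 0, F is 1.
(4) fails at (0,0,0,0,1): the formula yields 0, F is 1.
That leaves (1). Evaluating it on every row reproduces the table of F exactly.

1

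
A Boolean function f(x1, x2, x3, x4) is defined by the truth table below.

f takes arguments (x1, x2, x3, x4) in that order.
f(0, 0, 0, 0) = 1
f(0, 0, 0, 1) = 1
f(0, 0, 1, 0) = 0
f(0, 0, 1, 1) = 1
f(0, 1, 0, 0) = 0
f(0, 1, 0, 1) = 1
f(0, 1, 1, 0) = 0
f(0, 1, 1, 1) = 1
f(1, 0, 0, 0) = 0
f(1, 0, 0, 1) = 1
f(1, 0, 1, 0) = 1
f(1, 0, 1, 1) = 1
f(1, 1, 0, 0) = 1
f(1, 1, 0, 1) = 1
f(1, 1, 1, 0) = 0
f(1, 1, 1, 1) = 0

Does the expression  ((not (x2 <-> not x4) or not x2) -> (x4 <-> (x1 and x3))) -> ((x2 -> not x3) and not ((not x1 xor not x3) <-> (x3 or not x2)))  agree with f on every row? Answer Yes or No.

Check the formula against f row by row:
  x1=0, x2=0, x3=0, x4=0: formula gives 1, f = 1 ✓
  x1=0, x2=0, x3=0, x4=1: formula gives 1, f = 1 ✓
  x1=0, x2=0, x3=1, x4=0: formula gives 0, f = 0 ✓
  x1=0, x2=0, x3=1, x4=1: formula gives 1, f = 1 ✓
  … (the remaining 12 rows also agree.)
All 16 rows match — the expression computes f exactly.

Yes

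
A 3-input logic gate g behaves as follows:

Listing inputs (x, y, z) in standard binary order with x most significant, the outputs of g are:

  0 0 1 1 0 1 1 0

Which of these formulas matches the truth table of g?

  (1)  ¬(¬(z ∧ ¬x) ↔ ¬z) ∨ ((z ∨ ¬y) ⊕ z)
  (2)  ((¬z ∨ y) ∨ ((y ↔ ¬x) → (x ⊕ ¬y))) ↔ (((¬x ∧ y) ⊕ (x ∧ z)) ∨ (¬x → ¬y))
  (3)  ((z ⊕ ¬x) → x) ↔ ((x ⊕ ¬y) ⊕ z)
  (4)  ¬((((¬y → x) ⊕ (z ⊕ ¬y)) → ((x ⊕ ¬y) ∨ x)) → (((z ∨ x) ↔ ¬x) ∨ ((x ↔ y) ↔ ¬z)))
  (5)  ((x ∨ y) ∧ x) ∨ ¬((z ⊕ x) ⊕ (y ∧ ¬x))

3

(1): at (0,0,0) it gives 1, but g = 0 — eliminated.
(2): at (0,0,0) it gives 1, but g = 0 — eliminated.
(4): at (0,1,0) it gives 0, but g = 1 — eliminated.
(5): at (0,0,0) it gives 1, but g = 0 — eliminated.
Only (3) survives; checking it on all 8 rows confirms it matches g.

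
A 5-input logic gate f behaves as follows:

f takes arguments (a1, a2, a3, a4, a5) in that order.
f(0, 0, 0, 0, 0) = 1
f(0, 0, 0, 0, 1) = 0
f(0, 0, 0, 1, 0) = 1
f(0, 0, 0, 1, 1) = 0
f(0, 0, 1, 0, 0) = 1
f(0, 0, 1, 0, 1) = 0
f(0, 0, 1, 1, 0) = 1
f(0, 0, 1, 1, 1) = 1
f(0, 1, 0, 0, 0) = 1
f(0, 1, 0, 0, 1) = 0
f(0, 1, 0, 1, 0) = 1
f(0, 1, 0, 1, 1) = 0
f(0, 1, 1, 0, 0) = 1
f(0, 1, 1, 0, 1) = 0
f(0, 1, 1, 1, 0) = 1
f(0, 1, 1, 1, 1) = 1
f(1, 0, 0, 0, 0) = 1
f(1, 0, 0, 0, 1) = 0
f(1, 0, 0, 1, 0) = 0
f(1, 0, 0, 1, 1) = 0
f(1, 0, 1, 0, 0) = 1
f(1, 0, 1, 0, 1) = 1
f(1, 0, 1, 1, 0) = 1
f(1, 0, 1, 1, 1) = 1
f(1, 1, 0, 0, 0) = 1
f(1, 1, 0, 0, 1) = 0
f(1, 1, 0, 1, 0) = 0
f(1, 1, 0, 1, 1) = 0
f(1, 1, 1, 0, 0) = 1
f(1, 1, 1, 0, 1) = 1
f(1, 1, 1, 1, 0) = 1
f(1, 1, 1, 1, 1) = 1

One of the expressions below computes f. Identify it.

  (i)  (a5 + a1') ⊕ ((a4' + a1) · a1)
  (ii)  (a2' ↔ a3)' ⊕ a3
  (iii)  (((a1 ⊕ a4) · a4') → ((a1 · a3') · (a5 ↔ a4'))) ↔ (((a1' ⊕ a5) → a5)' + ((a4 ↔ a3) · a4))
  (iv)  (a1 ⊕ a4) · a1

(i): at (0,0,0,0,1) it gives 1, but f = 0 — eliminated.
(ii): at (0,0,0,0,1) it gives 1, but f = 0 — eliminated.
(iv): at (0,0,0,0,0) it gives 0, but f = 1 — eliminated.
Only (iii) survives; checking it on all 32 rows confirms it matches f.

iii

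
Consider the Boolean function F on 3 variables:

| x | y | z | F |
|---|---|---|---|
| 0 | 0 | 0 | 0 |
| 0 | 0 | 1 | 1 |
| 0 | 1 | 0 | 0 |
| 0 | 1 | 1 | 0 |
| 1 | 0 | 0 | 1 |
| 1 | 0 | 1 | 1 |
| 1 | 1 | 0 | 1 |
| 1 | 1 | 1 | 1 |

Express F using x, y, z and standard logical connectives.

F(x, y, z) = ~((((~x & ~y) & ~z) | ((~x & y) & ~z)) | ((~x & y) & z))

The 0-rows are (0,0,0), (0,1,0), (0,1,1). Take each as a conjunction (¬x·¬y·¬z, ¬x·y·¬z, ¬x·y·z), form their disjunction, and complement — that gives a formula that is 1 everywhere F is.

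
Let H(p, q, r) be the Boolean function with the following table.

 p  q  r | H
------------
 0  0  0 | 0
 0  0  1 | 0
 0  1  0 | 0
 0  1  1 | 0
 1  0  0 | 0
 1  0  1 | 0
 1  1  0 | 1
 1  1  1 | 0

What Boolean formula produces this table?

Only row (1,1,0) gives 1. That row's minterm p·q·¬r is H directly.

H(p, q, r) = (p AND q) AND NOT r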